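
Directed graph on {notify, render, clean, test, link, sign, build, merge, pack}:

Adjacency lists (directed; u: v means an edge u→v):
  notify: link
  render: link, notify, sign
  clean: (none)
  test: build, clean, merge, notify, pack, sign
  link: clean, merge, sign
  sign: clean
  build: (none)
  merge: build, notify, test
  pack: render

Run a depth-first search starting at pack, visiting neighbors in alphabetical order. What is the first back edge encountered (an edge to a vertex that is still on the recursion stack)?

notify→link

DFS from pack (visiting neighbors in alphabetical order); mark gray on enter, black on exit:
pack gray
  render gray
    link gray
      clean gray
      clean black
      merge gray
        build gray
        build black
        notify gray
          notify→link: link is gray → back edge
First back edge: notify → link.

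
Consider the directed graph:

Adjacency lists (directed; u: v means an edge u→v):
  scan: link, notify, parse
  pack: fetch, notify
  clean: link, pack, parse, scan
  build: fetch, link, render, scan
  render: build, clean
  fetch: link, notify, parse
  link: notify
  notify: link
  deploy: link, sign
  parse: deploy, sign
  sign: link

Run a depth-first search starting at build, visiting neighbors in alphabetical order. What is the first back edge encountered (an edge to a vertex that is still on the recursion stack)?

notify->link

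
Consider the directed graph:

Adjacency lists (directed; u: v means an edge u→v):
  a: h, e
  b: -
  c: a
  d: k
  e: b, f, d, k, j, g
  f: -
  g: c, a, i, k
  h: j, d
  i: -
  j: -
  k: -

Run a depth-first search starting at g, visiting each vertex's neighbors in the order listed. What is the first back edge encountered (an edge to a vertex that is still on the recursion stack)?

DFS from g (visiting each vertex's neighbors in the order listed); mark gray on enter, black on exit:
g gray
  c gray
    a gray
      h gray
        j gray
        j black
        d gray
          k gray
          k black
        d black
      h black
      e gray
        b gray
        b black
        f gray
        f black
        e→d: d black — skip
        e→k: k black — skip
        e→j: j black — skip
        e→g: g is gray → back edge
First back edge: e → g.

e→g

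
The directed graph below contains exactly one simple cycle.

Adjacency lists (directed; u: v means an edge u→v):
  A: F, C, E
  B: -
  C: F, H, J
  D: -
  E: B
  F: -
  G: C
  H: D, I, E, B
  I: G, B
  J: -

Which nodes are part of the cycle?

C, G, H, I

DFS with gray/black marking from C:
C gray
  F gray
  F black
  H gray
    D gray
    D black
    I gray
      G gray
        G→C: C is gray → back edge
Back edge closes the cycle C → H → I → G → C; its vertices are {C, G, H, I}.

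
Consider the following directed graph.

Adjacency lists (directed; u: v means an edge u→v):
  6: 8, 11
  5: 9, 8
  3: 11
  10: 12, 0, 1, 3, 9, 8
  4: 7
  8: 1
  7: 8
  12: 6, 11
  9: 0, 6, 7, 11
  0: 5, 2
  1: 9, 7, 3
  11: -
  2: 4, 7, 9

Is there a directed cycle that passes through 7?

Yes

7 is on a cycle iff 7 can reach itself via ≥1 edge.
7 → 8 → 1 → 7 — yes.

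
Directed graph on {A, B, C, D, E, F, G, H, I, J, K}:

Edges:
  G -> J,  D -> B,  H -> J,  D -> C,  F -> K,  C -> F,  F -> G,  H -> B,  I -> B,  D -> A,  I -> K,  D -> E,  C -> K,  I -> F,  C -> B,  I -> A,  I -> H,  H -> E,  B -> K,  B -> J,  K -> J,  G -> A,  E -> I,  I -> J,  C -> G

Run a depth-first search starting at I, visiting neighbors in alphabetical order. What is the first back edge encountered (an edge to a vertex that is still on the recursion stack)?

E→I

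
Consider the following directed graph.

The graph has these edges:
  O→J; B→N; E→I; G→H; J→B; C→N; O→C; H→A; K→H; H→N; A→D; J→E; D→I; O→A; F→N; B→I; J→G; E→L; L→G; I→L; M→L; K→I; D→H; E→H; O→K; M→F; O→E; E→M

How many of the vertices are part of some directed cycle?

6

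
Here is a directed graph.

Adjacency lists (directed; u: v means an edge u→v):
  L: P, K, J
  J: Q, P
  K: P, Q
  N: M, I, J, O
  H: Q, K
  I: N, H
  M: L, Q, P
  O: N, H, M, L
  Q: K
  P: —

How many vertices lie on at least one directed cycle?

5

A vertex is on a directed cycle iff it belongs to a strongly connected component of size ≥ 2 (or has a self-loop).
The vertices on cycles are {I, K, N, O, Q} — 5 in total.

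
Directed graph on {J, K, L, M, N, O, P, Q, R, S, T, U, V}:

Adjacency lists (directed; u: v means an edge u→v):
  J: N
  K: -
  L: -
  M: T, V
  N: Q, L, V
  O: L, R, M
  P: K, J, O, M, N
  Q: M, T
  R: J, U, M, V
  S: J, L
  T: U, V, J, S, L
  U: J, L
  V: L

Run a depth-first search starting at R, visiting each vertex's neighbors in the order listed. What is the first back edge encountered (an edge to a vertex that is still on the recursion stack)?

DFS from R (visiting each vertex's neighbors in the order listed); mark gray on enter, black on exit:
R gray
  J gray
    N gray
      Q gray
        M gray
          T gray
            U gray
              U→J: J is gray → back edge
First back edge: U → J.

U→J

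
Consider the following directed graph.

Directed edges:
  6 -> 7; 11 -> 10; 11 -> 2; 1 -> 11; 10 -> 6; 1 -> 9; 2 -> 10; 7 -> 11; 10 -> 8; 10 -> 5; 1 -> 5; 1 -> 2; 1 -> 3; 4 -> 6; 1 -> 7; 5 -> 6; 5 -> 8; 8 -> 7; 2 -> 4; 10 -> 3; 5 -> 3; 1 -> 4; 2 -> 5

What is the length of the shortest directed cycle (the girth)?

4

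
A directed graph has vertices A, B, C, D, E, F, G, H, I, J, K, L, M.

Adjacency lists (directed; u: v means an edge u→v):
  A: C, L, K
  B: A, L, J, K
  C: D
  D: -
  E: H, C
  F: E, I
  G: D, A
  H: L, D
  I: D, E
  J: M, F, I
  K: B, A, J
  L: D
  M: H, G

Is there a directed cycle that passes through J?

J is on a cycle iff J can reach itself via ≥1 edge.
J → M → G → A → K → J — yes.

Yes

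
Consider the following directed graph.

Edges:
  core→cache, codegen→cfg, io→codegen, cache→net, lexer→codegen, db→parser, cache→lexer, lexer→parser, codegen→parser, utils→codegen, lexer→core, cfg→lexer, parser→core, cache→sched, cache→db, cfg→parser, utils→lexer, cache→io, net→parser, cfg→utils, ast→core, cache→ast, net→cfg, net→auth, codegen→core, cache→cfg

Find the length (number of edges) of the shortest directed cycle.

For each vertex v, BFS finds the shortest path from v back to v.
The shortest such closed walk is cache → lexer → core → cache, length 3.

3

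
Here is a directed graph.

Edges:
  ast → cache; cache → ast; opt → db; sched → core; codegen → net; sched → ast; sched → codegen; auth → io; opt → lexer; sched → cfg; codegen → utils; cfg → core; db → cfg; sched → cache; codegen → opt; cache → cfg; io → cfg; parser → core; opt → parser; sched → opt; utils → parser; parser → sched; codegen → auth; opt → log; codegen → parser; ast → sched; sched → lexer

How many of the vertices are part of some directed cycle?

7

A vertex is on a directed cycle iff it belongs to a strongly connected component of size ≥ 2 (or has a self-loop).
The vertices on cycles are {ast, opt, cache, sched, utils, parser, codegen} — 7 in total.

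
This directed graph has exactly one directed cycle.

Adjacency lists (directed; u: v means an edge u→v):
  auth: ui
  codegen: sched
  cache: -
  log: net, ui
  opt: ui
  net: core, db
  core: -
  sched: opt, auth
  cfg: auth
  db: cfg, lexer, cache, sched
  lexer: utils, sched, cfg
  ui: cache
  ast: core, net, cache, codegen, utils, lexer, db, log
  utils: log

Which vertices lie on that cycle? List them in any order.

db, log, net, lexer, utils

DFS with gray/black marking from net:
net gray
  core gray
  core black
  db gray
    cfg gray
      auth gray
        ui gray
          cache gray
          cache black
        ui black
      auth black
    cfg black
    lexer gray
      utils gray
        log gray
          log→net: net is gray → back edge
Back edge closes the cycle net → db → lexer → utils → log → net; its vertices are {db, log, net, lexer, utils}.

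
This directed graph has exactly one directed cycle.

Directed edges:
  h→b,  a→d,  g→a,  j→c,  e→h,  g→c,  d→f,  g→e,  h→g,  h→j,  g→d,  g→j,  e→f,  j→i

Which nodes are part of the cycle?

e, g, h

DFS with gray/black marking from h:
h gray
  b gray
  b black
  g gray
    e gray
      f gray
      f black
      e→h: h is gray → back edge
Back edge closes the cycle h → g → e → h; its vertices are {e, g, h}.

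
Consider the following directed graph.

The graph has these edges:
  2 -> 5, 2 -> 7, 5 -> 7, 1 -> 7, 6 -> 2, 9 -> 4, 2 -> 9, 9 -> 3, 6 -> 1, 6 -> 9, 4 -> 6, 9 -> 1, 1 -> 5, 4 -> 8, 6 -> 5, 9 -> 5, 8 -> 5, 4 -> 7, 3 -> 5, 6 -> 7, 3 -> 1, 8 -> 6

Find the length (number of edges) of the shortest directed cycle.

3

For each vertex v, BFS finds the shortest path from v back to v.
The shortest such closed walk is 9 → 4 → 6 → 9, length 3.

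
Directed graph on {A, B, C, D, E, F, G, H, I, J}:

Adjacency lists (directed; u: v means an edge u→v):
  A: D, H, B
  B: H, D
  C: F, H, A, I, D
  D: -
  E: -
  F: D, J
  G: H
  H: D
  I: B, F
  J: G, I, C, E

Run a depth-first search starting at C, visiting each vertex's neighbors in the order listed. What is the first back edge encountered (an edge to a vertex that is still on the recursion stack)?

I->F

DFS from C (visiting each vertex's neighbors in the order listed); mark gray on enter, black on exit:
C gray
  F gray
    D gray
    D black
    J gray
      G gray
        H gray
          H→D: D black — skip
        H black
      G black
      I gray
        B gray
          B→H: H black — skip
          B→D: D black — skip
        B black
        I→F: F is gray → back edge
First back edge: I → F.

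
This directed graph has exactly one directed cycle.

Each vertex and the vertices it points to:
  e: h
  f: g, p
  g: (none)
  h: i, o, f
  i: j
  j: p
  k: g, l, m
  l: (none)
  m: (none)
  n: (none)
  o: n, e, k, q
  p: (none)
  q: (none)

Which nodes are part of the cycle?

DFS with gray/black marking from o:
o gray
  n gray
  n black
  e gray
    h gray
      i gray
        j gray
          p gray
          p black
        j black
      i black
      h→o: o is gray → back edge
Back edge closes the cycle o → e → h → o; its vertices are {e, h, o}.

e, h, o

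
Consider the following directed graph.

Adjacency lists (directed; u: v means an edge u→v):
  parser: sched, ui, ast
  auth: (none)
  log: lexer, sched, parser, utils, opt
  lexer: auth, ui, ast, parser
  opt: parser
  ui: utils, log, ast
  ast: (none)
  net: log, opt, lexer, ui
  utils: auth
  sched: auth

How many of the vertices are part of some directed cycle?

5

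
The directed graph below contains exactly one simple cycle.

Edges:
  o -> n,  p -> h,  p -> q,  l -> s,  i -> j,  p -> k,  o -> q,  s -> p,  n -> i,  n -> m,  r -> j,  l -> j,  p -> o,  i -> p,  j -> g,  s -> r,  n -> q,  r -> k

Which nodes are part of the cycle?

i, n, o, p

DFS with gray/black marking from p:
p gray
  h gray
  h black
  k gray
  k black
  q gray
  q black
  o gray
    o→q: q black — skip
    n gray
      n→q: q black — skip
      i gray
        i→p: p is gray → back edge
Back edge closes the cycle p → o → n → i → p; its vertices are {i, n, o, p}.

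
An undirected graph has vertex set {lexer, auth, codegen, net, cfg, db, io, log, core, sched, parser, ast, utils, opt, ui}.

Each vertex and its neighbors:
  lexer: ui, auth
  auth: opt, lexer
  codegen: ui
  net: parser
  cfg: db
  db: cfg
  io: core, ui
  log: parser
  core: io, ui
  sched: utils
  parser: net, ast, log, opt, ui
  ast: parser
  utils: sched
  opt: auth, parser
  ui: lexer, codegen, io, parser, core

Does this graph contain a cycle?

DFS, tracking each vertex's parent; an edge to a visited non-parent vertex closes a cycle.
Start from ast:
visit ast (parent –)
  visit parser (parent ast)
    visit net (parent parser)
      net–parser: parent, skip
    parser–ast: parent, skip
    visit log (parent parser)
      log–parser: parent, skip
    visit opt (parent parser)
      visit auth (parent opt)
        auth–opt: parent, skip
        visit lexer (parent auth)
          visit ui (parent lexer)
            ui–lexer: parent, skip
            visit codegen (parent ui)
              codegen–ui: parent, skip
            visit io (parent ui)
              visit core (parent io)
                core–io: parent, skip
                core–ui: ui visited and ≠ parent → cycle
Cycle: ui – io – core – ui.

Yes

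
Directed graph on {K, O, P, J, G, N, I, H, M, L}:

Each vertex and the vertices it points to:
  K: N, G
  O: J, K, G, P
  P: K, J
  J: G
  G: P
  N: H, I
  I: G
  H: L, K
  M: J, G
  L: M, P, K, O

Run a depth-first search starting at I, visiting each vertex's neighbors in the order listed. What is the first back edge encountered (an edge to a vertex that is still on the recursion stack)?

J->G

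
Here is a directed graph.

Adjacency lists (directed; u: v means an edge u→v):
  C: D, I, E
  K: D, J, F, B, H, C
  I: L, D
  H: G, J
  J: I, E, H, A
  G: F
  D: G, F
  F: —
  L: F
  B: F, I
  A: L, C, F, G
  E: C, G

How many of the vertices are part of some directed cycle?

4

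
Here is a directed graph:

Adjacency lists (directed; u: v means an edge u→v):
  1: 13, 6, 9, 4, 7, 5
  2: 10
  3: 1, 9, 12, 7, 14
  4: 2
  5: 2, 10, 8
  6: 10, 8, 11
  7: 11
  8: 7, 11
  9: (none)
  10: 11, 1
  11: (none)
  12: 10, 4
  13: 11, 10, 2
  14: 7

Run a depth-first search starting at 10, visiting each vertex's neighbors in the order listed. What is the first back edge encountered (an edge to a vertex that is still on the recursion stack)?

DFS from 10 (visiting each vertex's neighbors in the order listed); mark gray on enter, black on exit:
10 gray
  11 gray
  11 black
  1 gray
    13 gray
      13→11: 11 black — skip
      13→10: 10 is gray → back edge
First back edge: 13 → 10.

13→10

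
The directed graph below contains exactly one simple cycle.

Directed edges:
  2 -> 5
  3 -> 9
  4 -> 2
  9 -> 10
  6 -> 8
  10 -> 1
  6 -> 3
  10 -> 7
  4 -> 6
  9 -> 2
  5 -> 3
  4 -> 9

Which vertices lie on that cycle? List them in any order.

2, 3, 5, 9

DFS with gray/black marking from 9:
9 gray
  2 gray
    5 gray
      3 gray
        3→9: 9 is gray → back edge
Back edge closes the cycle 9 → 2 → 5 → 3 → 9; its vertices are {2, 3, 5, 9}.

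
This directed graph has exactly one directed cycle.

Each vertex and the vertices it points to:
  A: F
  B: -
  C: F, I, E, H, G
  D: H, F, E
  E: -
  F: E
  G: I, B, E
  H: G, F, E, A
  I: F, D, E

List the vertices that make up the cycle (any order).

D, G, H, I

DFS with gray/black marking from H:
H gray
  G gray
    I gray
      F gray
        E gray
        E black
      F black
      D gray
        D→H: H is gray → back edge
Back edge closes the cycle H → G → I → D → H; its vertices are {D, G, H, I}.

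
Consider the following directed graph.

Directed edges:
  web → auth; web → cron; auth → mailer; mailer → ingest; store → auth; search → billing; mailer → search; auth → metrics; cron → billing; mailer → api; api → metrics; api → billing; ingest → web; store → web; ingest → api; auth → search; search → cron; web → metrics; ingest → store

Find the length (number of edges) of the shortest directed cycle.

4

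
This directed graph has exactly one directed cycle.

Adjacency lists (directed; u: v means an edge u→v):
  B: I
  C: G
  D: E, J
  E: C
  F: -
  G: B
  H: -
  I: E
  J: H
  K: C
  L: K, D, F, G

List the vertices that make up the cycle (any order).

DFS with gray/black marking from G:
G gray
  B gray
    I gray
      E gray
        C gray
          C→G: G is gray → back edge
Back edge closes the cycle G → B → I → E → C → G; its vertices are {B, C, E, G, I}.

B, C, E, G, I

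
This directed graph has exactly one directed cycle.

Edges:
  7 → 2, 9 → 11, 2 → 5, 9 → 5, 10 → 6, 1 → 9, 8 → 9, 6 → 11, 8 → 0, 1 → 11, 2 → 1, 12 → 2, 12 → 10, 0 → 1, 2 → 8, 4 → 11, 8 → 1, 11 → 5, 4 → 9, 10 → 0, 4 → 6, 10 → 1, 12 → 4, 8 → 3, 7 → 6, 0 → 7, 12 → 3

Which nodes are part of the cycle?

DFS with gray/black marking from 2:
2 gray
  5 gray
  5 black
  1 gray
    11 gray
      11→5: 5 black — skip
    11 black
    9 gray
      9→11: 11 black — skip
      9→5: 5 black — skip
    9 black
  1 black
  8 gray
    3 gray
    3 black
    0 gray
      0→1: 1 black — skip
      7 gray
        7→2: 2 is gray → back edge
Back edge closes the cycle 2 → 8 → 0 → 7 → 2; its vertices are {0, 2, 7, 8}.

0, 2, 7, 8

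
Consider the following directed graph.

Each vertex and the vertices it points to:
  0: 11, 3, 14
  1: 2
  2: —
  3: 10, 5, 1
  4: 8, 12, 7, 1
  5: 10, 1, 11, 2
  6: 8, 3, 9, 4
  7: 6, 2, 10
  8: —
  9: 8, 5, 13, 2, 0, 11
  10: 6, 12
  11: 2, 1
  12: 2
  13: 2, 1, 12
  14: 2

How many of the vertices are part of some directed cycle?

8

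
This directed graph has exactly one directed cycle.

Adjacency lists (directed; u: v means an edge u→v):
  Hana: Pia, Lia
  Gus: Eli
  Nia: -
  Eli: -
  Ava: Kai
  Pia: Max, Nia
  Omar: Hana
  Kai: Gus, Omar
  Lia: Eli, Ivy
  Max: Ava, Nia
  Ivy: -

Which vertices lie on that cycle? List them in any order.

DFS with gray/black marking from Kai:
Kai gray
  Gus gray
    Eli gray
    Eli black
  Gus black
  Omar gray
    Hana gray
      Pia gray
        Max gray
          Ava gray
            Ava→Kai: Kai is gray → back edge
Back edge closes the cycle Kai → Omar → Hana → Pia → Max → Ava → Kai; its vertices are {Ava, Kai, Max, Pia, Hana, Omar}.

Ava, Kai, Max, Pia, Hana, Omar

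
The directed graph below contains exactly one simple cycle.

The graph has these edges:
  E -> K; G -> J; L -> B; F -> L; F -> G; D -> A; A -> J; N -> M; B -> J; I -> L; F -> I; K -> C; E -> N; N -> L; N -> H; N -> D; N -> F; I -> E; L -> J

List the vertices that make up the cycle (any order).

DFS with gray/black marking from I:
I gray
  E gray
    K gray
      C gray
      C black
    K black
    N gray
      H gray
      H black
      D gray
        A gray
          J gray
          J black
        A black
      D black
      F gray
        G gray
          G→J: J black — skip
        G black
        L gray
          L→J: J black — skip
          B gray
            B→J: J black — skip
          B black
        L black
        F→I: I is gray → back edge
Back edge closes the cycle I → E → N → F → I; its vertices are {E, F, I, N}.

E, F, I, N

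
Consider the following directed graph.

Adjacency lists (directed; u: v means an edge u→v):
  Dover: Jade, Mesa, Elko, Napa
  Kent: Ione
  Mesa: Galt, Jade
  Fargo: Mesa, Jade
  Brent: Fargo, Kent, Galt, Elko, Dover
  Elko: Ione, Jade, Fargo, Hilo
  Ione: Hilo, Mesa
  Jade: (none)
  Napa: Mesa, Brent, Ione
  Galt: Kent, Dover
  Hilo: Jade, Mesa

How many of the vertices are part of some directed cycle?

10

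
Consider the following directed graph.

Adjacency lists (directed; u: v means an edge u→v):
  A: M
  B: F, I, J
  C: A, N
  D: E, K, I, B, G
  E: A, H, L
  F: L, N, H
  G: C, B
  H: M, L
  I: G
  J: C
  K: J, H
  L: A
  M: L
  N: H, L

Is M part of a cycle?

Yes

M is on a cycle iff M can reach itself via ≥1 edge.
M → L → A → M — yes.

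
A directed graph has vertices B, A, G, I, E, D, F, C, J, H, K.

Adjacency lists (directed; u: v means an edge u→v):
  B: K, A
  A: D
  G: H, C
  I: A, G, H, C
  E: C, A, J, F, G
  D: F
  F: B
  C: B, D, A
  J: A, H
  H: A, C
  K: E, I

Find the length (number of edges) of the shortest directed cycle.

4

For each vertex v, BFS finds the shortest path from v back to v.
The shortest such closed walk is K → E → F → B → K, length 4.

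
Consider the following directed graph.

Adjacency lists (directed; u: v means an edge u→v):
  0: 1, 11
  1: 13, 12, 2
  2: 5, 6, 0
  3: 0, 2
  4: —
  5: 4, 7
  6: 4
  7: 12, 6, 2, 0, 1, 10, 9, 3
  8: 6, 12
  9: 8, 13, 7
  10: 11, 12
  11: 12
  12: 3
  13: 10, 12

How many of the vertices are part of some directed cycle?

12

A vertex is on a directed cycle iff it belongs to a strongly connected component of size ≥ 2 (or has a self-loop).
The vertices on cycles are {0, 1, 2, 3, 5, 7, 8, 9, 10, 11, 12, 13} — 12 in total.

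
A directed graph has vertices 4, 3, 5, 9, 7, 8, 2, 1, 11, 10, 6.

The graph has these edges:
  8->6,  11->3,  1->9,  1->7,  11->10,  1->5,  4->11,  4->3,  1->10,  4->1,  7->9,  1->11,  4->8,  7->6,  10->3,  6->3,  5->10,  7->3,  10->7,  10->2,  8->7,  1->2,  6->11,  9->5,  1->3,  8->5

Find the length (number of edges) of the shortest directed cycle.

4

For each vertex v, BFS finds the shortest path from v back to v.
The shortest such closed walk is 9 → 5 → 10 → 7 → 9, length 4.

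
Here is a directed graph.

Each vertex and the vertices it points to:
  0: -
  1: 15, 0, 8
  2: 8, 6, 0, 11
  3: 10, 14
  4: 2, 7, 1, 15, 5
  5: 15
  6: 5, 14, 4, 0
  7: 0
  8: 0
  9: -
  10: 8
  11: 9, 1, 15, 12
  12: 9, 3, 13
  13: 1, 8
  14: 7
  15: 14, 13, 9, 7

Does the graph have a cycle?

Yes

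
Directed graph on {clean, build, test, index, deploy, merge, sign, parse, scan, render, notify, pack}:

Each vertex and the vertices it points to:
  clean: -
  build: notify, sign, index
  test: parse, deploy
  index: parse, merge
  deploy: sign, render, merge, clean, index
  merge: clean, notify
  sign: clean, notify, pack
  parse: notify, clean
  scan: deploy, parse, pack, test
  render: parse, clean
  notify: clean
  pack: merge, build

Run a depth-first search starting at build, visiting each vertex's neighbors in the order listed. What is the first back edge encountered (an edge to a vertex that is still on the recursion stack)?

pack->build

DFS from build (visiting each vertex's neighbors in the order listed); mark gray on enter, black on exit:
build gray
  notify gray
    clean gray
    clean black
  notify black
  sign gray
    sign→clean: clean black — skip
    sign→notify: notify black — skip
    pack gray
      merge gray
        merge→clean: clean black — skip
        merge→notify: notify black — skip
      merge black
      pack→build: build is gray → back edge
First back edge: pack → build.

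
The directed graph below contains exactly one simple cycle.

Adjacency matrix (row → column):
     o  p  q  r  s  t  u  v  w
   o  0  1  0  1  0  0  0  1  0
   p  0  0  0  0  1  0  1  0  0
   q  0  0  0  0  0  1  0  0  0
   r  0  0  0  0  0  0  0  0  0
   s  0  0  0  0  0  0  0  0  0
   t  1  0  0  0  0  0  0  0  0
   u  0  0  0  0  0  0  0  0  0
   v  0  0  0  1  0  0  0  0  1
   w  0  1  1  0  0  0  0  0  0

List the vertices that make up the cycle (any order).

o, q, t, v, w

DFS with gray/black marking from t:
t gray
  o gray
    p gray
      u gray
      u black
      s gray
      s black
    p black
    r gray
    r black
    v gray
      w gray
        q gray
          q→t: t is gray → back edge
Back edge closes the cycle t → o → v → w → q → t; its vertices are {o, q, t, v, w}.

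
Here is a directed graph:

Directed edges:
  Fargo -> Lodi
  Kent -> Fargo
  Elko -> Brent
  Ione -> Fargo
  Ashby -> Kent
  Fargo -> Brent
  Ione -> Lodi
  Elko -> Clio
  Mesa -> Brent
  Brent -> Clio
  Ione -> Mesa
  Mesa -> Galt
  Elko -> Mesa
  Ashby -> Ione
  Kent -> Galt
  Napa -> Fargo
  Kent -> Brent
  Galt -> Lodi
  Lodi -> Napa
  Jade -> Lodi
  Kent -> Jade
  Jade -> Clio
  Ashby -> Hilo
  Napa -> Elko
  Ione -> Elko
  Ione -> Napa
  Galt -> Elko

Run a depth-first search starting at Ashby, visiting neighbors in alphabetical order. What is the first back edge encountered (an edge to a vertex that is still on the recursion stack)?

DFS from Ashby (visiting neighbors in alphabetical order); mark gray on enter, black on exit:
Ashby gray
  Hilo gray
  Hilo black
  Ione gray
    Elko gray
      Brent gray
        Clio gray
        Clio black
      Brent black
      Elko→Clio: Clio black — skip
      Mesa gray
        Mesa→Brent: Brent black — skip
        Galt gray
          Galt→Elko: Elko is gray → back edge
First back edge: Galt → Elko.

Galt->Elko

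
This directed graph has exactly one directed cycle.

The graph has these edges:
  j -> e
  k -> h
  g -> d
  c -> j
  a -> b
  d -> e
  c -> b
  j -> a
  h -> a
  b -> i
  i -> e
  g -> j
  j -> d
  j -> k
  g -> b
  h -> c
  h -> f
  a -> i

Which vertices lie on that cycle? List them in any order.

c, h, j, k

DFS with gray/black marking from j:
j gray
  a gray
    i gray
      e gray
      e black
    i black
    b gray
      b→i: i black — skip
    b black
  a black
  k gray
    h gray
      c gray
        c→j: j is gray → back edge
Back edge closes the cycle j → k → h → c → j; its vertices are {c, h, j, k}.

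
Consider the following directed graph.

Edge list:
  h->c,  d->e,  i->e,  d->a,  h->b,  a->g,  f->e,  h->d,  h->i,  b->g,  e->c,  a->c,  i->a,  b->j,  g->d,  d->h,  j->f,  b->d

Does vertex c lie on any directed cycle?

No

c lies on a cycle iff there is a path from c back to itself.
Exploring from c, it never reaches itself; equivalently, its strongly connected component is a singleton.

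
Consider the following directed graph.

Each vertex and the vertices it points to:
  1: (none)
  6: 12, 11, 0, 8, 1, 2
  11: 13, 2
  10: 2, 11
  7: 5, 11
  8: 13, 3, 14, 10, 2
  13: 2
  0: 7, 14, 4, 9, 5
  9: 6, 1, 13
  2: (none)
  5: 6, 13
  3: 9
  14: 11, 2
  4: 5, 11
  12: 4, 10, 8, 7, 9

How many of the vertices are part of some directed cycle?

9

A vertex is on a directed cycle iff it belongs to a strongly connected component of size ≥ 2 (or has a self-loop).
The vertices on cycles are {0, 3, 4, 5, 6, 7, 8, 9, 12} — 9 in total.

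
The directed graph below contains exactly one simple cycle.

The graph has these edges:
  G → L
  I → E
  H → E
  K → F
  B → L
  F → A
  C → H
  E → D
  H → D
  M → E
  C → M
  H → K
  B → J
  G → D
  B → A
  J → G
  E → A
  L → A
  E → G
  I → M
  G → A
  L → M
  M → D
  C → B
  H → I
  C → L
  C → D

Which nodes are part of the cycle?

E, G, L, M

DFS with gray/black marking from L:
L gray
  A gray
  A black
  M gray
    E gray
      E→A: A black — skip
      G gray
        D gray
        D black
        G→A: A black — skip
        G→L: L is gray → back edge
Back edge closes the cycle L → M → E → G → L; its vertices are {E, G, L, M}.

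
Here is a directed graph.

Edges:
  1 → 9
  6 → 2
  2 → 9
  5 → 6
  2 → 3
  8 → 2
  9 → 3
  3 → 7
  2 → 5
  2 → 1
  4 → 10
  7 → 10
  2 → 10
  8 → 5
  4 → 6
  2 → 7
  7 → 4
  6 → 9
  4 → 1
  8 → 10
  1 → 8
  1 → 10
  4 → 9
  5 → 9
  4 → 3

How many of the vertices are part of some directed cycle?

A vertex is on a directed cycle iff it belongs to a strongly connected component of size ≥ 2 (or has a self-loop).
The vertices on cycles are {1, 2, 3, 4, 5, 6, 7, 8, 9} — 9 in total.

9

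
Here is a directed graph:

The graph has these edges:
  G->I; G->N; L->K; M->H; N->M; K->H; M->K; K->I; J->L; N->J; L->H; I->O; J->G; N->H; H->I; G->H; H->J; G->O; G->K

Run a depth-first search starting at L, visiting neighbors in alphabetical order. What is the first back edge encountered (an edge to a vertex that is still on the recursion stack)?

DFS from L (visiting neighbors in alphabetical order); mark gray on enter, black on exit:
L gray
  H gray
    I gray
      O gray
      O black
    I black
    J gray
      G gray
        G→H: H is gray → back edge
First back edge: G → H.

G->H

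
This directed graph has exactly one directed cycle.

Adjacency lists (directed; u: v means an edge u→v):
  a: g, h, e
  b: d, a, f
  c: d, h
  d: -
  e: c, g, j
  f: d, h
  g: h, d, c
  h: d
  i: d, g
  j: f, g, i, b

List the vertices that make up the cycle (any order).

a, b, e, j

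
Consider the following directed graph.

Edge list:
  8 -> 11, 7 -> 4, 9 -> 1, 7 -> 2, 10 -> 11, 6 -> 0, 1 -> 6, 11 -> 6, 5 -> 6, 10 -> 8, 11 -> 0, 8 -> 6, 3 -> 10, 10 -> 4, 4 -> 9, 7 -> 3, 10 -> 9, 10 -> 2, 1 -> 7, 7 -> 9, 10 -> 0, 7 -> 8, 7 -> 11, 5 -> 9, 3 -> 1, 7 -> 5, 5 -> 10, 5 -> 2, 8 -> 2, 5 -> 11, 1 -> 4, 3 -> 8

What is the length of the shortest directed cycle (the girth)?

For each vertex v, BFS finds the shortest path from v back to v.
The shortest such closed walk is 7 → 9 → 1 → 7, length 3.

3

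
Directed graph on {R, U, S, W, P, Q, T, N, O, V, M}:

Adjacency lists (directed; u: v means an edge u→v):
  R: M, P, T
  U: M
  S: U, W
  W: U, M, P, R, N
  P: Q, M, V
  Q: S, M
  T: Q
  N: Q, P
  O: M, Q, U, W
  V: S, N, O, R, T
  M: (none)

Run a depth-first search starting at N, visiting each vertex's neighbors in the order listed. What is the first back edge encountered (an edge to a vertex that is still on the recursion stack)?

P->Q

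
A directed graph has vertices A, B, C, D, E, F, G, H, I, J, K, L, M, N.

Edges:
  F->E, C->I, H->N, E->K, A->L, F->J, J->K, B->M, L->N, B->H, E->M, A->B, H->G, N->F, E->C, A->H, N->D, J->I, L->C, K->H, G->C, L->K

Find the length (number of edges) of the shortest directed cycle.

5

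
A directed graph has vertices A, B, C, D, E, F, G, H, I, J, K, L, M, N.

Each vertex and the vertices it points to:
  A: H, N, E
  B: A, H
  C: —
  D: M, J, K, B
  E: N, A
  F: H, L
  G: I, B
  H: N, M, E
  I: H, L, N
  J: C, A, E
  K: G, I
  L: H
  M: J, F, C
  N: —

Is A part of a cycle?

Yes

A is on a cycle iff A can reach itself via ≥1 edge.
A → E → A — yes.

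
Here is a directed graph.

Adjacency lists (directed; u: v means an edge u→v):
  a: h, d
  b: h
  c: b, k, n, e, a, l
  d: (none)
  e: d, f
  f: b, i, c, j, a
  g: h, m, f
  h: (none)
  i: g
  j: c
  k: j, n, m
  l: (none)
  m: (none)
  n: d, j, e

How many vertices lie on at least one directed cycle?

A vertex is on a directed cycle iff it belongs to a strongly connected component of size ≥ 2 (or has a self-loop).
The vertices on cycles are {c, e, f, g, i, j, k, n} — 8 in total.

8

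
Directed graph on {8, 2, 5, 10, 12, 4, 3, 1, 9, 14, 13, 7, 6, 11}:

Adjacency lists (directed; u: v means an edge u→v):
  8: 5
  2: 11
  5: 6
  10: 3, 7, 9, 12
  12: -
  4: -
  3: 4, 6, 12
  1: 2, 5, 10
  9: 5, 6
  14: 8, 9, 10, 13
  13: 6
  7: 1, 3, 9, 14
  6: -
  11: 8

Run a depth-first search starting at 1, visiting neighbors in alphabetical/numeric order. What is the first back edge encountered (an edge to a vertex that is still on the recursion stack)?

DFS from 1 (visiting neighbors in alphabetical/numeric order); mark gray on enter, black on exit:
1 gray
  2 gray
    11 gray
      8 gray
        5 gray
          6 gray
          6 black
        5 black
      8 black
    11 black
  2 black
  1→5: 5 black — skip
  10 gray
    3 gray
      4 gray
      4 black
      3→6: 6 black — skip
      12 gray
      12 black
    3 black
    7 gray
      7→1: 1 is gray → back edge
First back edge: 7 → 1.

7->1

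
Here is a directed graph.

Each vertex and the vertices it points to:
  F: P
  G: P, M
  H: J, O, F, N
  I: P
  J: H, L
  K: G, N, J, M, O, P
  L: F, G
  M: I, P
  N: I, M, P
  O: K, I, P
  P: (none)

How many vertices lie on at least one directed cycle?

4

A vertex is on a directed cycle iff it belongs to a strongly connected component of size ≥ 2 (or has a self-loop).
The vertices on cycles are {H, J, K, O} — 4 in total.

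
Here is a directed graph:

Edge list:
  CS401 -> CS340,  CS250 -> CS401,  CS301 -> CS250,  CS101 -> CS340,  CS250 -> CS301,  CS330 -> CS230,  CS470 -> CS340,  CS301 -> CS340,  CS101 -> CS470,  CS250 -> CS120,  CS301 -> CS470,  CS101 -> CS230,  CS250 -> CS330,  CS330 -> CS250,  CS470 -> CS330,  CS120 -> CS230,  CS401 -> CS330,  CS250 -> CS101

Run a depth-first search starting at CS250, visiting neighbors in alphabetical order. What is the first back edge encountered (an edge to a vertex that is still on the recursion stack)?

DFS from CS250 (visiting neighbors in alphabetical order); mark gray on enter, black on exit:
CS250 gray
  CS101 gray
    CS230 gray
    CS230 black
    CS340 gray
    CS340 black
    CS470 gray
      CS330 gray
        CS330→CS230: CS230 black — skip
        CS330→CS250: CS250 is gray → back edge
First back edge: CS330 → CS250.

CS330->CS250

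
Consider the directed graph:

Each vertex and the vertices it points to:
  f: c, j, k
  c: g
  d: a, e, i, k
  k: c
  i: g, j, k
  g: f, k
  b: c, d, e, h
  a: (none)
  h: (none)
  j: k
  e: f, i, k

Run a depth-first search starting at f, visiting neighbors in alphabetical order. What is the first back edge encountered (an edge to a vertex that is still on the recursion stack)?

g→f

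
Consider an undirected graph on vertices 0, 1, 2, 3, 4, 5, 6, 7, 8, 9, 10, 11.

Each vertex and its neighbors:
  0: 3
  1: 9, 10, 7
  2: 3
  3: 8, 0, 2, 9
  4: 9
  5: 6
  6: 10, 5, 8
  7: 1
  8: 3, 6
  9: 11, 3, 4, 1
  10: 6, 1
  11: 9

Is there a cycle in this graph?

Yes

DFS, tracking each vertex's parent; an edge to a visited non-parent vertex closes a cycle.
Start from 6:
visit 6 (parent –)
  visit 10 (parent 6)
    10–6: parent, skip
    visit 1 (parent 10)
      visit 9 (parent 1)
        visit 11 (parent 9)
          11–9: parent, skip
        visit 3 (parent 9)
          visit 8 (parent 3)
            8–3: parent, skip
            8–6: 6 visited and ≠ parent → cycle
Cycle: 6 – 10 – 1 – 9 – 3 – 8 – 6.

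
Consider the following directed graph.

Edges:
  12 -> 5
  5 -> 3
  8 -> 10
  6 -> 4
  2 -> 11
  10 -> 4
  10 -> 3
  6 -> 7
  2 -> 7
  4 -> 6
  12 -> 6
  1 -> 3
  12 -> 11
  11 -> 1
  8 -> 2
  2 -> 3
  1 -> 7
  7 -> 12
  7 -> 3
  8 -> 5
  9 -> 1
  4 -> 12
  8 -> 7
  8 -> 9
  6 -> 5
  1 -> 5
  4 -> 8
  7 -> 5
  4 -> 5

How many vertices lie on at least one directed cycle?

10

A vertex is on a directed cycle iff it belongs to a strongly connected component of size ≥ 2 (or has a self-loop).
The vertices on cycles are {1, 2, 4, 6, 7, 8, 9, 10, 11, 12} — 10 in total.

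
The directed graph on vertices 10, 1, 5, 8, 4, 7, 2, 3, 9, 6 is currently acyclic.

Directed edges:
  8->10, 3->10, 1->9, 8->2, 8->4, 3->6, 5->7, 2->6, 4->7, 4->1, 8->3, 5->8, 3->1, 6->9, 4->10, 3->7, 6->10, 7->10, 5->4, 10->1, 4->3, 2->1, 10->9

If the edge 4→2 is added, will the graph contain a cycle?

Adding 4→2 creates a cycle iff 2 can already reach 4.
Explore from 2: no path reaches 4. The graph stays acyclic.

No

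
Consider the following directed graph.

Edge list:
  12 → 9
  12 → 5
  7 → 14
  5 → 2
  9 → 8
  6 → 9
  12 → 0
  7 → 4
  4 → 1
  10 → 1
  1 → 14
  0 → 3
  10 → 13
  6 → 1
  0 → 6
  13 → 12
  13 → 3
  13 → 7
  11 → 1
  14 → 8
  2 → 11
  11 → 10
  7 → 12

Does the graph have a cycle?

DFS with white/gray/black marking, starting from 9:
9 gray
  8 gray
  8 black
9 black
13 gray
  3 gray
  3 black
  12 gray
    5 gray
      2 gray
        11 gray
          1 gray
            14 gray
              14→8: 8 black — skip
            14 black
          1 black
          10 gray
            10→1: 1 black — skip
            10→13: 13 is gray → back edge
Back edge found, so a cycle exists: 13 → 12 → 5 → 2 → 11 → 10 → 13.

Yes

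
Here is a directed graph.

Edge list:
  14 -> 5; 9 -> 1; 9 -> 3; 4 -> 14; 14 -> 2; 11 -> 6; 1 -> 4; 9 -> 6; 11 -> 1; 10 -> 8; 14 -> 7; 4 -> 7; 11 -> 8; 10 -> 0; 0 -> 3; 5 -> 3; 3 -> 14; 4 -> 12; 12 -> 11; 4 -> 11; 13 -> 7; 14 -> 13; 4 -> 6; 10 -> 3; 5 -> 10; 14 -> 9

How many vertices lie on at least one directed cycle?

10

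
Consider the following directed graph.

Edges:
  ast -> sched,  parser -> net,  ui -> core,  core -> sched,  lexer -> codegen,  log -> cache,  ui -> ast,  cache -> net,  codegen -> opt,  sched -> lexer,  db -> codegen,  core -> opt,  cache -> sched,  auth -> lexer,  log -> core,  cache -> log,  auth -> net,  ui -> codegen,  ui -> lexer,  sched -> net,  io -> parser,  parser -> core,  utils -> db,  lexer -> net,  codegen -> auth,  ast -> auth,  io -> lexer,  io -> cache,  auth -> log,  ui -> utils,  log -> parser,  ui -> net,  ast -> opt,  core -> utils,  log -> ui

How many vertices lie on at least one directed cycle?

12

A vertex is on a directed cycle iff it belongs to a strongly connected component of size ≥ 2 (or has a self-loop).
The vertices on cycles are {db, ui, ast, log, auth, core, cache, lexer, sched, utils, parser, codegen} — 12 in total.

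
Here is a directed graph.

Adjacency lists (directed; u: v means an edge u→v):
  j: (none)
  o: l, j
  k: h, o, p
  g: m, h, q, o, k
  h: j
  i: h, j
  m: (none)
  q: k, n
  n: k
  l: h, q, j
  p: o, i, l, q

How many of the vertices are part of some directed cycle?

6

A vertex is on a directed cycle iff it belongs to a strongly connected component of size ≥ 2 (or has a self-loop).
The vertices on cycles are {k, l, n, o, p, q} — 6 in total.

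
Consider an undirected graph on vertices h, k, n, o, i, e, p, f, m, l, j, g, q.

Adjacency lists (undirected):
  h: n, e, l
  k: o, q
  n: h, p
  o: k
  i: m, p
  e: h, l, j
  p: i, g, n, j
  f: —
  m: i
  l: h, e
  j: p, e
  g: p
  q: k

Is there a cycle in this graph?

DFS, tracking each vertex's parent; an edge to a visited non-parent vertex closes a cycle.
Start from m:
visit m (parent –)
  visit i (parent m)
    i–m: parent, skip
    visit p (parent i)
      p–i: parent, skip
      visit g (parent p)
        g–p: parent, skip
      visit n (parent p)
        visit h (parent n)
          h–n: parent, skip
          visit e (parent h)
            e–h: parent, skip
            visit l (parent e)
              l–h: h visited and ≠ parent → cycle
Cycle: h – e – l – h.

Yes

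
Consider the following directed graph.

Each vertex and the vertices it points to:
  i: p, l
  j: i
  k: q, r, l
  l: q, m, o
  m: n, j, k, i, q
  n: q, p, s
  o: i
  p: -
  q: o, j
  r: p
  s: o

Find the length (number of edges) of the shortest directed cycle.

3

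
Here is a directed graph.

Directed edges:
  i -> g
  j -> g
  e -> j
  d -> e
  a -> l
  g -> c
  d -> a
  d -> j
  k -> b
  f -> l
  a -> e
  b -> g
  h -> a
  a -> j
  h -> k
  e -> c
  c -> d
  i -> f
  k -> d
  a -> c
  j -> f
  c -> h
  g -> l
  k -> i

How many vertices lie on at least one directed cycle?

A vertex is on a directed cycle iff it belongs to a strongly connected component of size ≥ 2 (or has a self-loop).
The vertices on cycles are {a, b, c, d, e, g, h, i, j, k} — 10 in total.

10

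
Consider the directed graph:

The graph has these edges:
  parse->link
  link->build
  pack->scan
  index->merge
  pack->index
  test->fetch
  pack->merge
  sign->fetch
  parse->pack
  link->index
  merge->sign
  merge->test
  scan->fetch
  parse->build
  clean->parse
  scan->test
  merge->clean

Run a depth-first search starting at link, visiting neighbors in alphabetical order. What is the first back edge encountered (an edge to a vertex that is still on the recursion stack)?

parse→link

DFS from link (visiting neighbors in alphabetical order); mark gray on enter, black on exit:
link gray
  build gray
  build black
  index gray
    merge gray
      clean gray
        parse gray
          parse→build: build black — skip
          parse→link: link is gray → back edge
First back edge: parse → link.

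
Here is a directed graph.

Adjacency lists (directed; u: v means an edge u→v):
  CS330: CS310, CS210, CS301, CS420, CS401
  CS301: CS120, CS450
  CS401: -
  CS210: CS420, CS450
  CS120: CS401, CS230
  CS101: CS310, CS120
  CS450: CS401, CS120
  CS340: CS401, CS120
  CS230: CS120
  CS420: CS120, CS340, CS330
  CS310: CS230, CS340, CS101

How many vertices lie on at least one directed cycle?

7

A vertex is on a directed cycle iff it belongs to a strongly connected component of size ≥ 2 (or has a self-loop).
The vertices on cycles are {CS101, CS120, CS210, CS230, CS310, CS330, CS420} — 7 in total.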